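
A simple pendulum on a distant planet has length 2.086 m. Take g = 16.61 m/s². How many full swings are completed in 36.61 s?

16

T = 2π√(L/g) = 2π√(2.086/16.61) = 2.2267 s.
Number of complete oscillations = ⌊36.61/2.2267⌋ = ⌊16.442⌋ = 16.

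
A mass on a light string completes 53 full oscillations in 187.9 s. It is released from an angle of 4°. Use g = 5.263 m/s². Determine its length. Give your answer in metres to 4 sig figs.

T = 187.9/53 = 3.5453 s.
From T = 2π√(L/g), L = gT²/(4π²) = 5.263 × 3.5453²/(4π²) = 1.676 m.

1.676 m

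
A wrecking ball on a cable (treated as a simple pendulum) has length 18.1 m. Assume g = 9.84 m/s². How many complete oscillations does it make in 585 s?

68

T = 2π√(L/g) = 2π√(18.1/9.84) = 8.522 s.
Number of complete oscillations = ⌊585/8.522⌋ = ⌊68.65⌋ = 68.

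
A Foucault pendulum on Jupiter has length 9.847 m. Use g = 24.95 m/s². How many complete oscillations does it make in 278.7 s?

T = 2π√(L/g) = 2π√(9.847/24.95) = 3.9473 s.
Number of complete oscillations = ⌊278.7/3.9473⌋ = ⌊70.606⌋ = 70.

70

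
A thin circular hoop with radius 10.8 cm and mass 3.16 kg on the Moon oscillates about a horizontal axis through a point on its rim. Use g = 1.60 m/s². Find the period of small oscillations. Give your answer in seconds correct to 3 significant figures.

I_cm = mr² = 0.03686 kg·m². The pivot is at distance d = 0.108 m from the centre of mass.
By the parallel-axis theorem, I = I_cm + md² = 0.03686 + 0.03686 = 0.07372 kg·m².
T = 2π√(I/(mgd)) = 2π√(0.07372/(3.16 × 1.60 × 0.108)) = 2.31 s.

2.31 s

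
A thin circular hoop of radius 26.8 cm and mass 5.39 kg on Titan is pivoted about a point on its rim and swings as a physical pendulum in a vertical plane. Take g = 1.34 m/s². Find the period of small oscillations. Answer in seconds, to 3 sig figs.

3.97 s

I_cm = mr² = 0.3871 kg·m². The pivot is at distance d = 0.268 m from the centre of mass.
By the parallel-axis theorem, I = I_cm + md² = 0.3871 + 0.3871 = 0.7743 kg·m².
T = 2π√(I/(mgd)) = 2π√(0.7743/(5.39 × 1.34 × 0.268)) = 3.97 s.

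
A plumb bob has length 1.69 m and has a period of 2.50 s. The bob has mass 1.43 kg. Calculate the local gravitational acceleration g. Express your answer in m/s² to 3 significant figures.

From T = 2π√(L/g), g = 4π²L/T² = 4π² × 1.69/2.500² = 10.7 m/s².

10.7 m/s²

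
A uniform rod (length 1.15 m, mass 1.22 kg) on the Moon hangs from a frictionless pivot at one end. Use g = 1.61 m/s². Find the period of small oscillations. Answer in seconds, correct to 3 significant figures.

4.34 s

For a physical pendulum T = 2π√(I/(mgd)), with d = 0.5750 m from pivot to centre of mass.
I_cm = mL²/12 = 1.22 × 1.15²/12 = 0.1345 kg·m²; I = I_cm + md² = 0.1345 + 1.22 × 0.5750² = 0.5378 kg·m².
T = 2π√(0.5378/(1.22 × 1.61 × 0.5750)) = 4.34 s.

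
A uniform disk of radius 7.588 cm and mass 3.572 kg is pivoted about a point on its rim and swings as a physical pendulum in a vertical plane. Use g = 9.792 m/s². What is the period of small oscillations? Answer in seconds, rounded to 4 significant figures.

I_cm = ½mr² = 0.010283 kg·m². The pivot is at distance d = 0.07588 m from the centre of mass.
By the parallel-axis theorem, I = I_cm + md² = 0.010283 + 0.020567 = 0.030850 kg·m².
T = 2π√(I/(mgd)) = 2π√(0.030850/(3.572 × 9.792 × 0.07588)) = 0.6774 s.

0.6774 s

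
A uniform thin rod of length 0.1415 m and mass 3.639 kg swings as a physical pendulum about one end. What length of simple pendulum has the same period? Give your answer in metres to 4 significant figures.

0.09433 m

The equivalent simple-pendulum length is L_eq = I/(md), where I is about the pivot and d = 0.070750 m.
I_cm = (1/12)mL² = 0.0060717 kg·m², so I = I_cm + md² = 0.0060717 + 0.018215 = 0.024287 kg·m².
L_eq = 0.024287/(3.639 × 0.070750) = 0.09433 m.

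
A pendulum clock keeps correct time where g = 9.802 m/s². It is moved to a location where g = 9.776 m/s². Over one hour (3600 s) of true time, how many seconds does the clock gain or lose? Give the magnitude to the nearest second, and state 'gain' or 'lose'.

lose 5 s

The clock's period scales as T ∝ 1/√g, so T'/T = √(9.802/9.776) = 1.00133.
In 3600 s of true time the clock registers 3600/1.00133 = 3595.2 s, so it loses 5 s.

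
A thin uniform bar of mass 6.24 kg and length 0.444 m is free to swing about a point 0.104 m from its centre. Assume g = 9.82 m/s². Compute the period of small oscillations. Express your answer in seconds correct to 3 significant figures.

For a physical pendulum T = 2π√(I/(mgd)), with d = 0.1040 m from pivot to centre of mass.
I_cm = mL²/12 = 6.24 × 0.444²/12 = 0.1025 kg·m²; I = I_cm + md² = 0.1025 + 6.24 × 0.1040² = 0.1700 kg·m².
T = 2π√(0.1700/(6.24 × 9.82 × 0.1040)) = 1.03 s.

1.03 s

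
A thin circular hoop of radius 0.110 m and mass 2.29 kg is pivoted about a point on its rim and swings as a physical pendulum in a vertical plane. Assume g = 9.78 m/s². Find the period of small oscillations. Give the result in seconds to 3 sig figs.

0.942 s

I_cm = mr² = 0.02771 kg·m². The pivot is at distance d = 0.110 m from the centre of mass.
By the parallel-axis theorem, I = I_cm + md² = 0.02771 + 0.02771 = 0.05542 kg·m².
T = 2π√(I/(mgd)) = 2π√(0.05542/(2.29 × 9.78 × 0.110)) = 0.942 s.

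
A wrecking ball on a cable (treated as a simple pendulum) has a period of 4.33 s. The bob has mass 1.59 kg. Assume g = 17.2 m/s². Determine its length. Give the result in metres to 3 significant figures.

From T = 2π√(L/g), L = gT²/(4π²) = 17.2 × 4.330²/(4π²) = 8.17 m.

8.17 m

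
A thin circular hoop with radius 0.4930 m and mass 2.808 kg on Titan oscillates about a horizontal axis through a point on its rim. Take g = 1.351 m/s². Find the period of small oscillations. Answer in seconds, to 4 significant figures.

5.368 s

I_cm = mr² = 0.68248 kg·m². The pivot is at distance d = 0.4930 m from the centre of mass.
By the parallel-axis theorem, I = I_cm + md² = 0.68248 + 0.68248 = 1.3650 kg·m².
T = 2π√(I/(mgd)) = 2π√(1.3650/(2.808 × 1.351 × 0.4930)) = 5.368 s.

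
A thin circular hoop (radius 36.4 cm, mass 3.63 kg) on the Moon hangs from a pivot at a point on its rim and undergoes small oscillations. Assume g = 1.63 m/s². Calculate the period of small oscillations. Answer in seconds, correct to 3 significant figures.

4.20 s

I_cm = mr² = 0.4810 kg·m². The pivot is at distance d = 0.364 m from the centre of mass.
By the parallel-axis theorem, I = I_cm + md² = 0.4810 + 0.4810 = 0.9619 kg·m².
T = 2π√(I/(mgd)) = 2π√(0.9619/(3.63 × 1.63 × 0.364)) = 4.20 s.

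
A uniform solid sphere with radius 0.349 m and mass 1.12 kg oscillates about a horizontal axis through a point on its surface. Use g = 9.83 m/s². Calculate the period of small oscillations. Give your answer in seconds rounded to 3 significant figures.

I_cm = (2/5)mr² = 0.05457 kg·m². The pivot is at distance d = 0.349 m from the centre of mass.
By the parallel-axis theorem, I = I_cm + md² = 0.05457 + 0.1364 = 0.1910 kg·m².
T = 2π√(I/(mgd)) = 2π√(0.1910/(1.12 × 9.83 × 0.349)) = 1.40 s.

1.40 s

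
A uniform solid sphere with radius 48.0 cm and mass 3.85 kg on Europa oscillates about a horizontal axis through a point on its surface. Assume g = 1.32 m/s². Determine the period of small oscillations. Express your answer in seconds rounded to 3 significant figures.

4.48 s

I_cm = (2/5)mr² = 0.3548 kg·m². The pivot is at distance d = 0.480 m from the centre of mass.
By the parallel-axis theorem, I = I_cm + md² = 0.3548 + 0.8870 = 1.242 kg·m².
T = 2π√(I/(mgd)) = 2π√(1.242/(3.85 × 1.32 × 0.480)) = 4.48 s.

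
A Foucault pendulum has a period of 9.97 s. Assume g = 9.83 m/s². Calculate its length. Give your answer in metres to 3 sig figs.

From T = 2π√(L/g), L = gT²/(4π²) = 9.83 × 9.970²/(4π²) = 24.8 m.

24.8 m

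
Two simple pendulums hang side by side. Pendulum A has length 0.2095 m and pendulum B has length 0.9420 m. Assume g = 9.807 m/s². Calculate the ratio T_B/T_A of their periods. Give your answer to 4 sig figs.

T ∝ √L, so T_B/T_A = √(L_B/L_A) = √(0.9420/0.2095) = 2.120.

2.120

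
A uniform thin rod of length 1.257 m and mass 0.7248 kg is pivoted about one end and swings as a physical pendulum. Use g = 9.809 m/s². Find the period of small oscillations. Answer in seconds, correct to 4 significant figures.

1.836 s

For a physical pendulum T = 2π√(I/(mgd)), with d = 0.62850 m from pivot to centre of mass.
I_cm = mL²/12 = 0.7248 × 1.257²/12 = 0.095435 kg·m²; I = I_cm + md² = 0.095435 + 0.7248 × 0.62850² = 0.38174 kg·m².
T = 2π√(0.38174/(0.7248 × 9.809 × 0.62850)) = 1.836 s.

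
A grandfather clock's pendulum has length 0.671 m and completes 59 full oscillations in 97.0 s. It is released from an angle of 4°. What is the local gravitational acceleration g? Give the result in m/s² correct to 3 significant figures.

T = 97.0/59 = 1.644 s.
From T = 2π√(L/g), g = 4π²L/T² = 4π² × 0.671/1.644² = 9.80 m/s².

9.80 m/s²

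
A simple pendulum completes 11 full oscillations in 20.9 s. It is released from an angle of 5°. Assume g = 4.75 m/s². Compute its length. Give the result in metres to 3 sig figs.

0.434 m

T = 20.9/11 = 1.900 s.
From T = 2π√(L/g), L = gT²/(4π²) = 4.75 × 1.900²/(4π²) = 0.434 m.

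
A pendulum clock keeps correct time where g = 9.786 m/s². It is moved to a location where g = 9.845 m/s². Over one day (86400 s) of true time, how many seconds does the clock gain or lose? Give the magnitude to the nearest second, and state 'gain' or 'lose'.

gain 260 s

The clock's period scales as T ∝ 1/√g, so T'/T = √(9.786/9.845) = 0.996999.
In 86400 s of true time the clock registers 86400/0.996999 = 86660.1 s, so it gains 260 s.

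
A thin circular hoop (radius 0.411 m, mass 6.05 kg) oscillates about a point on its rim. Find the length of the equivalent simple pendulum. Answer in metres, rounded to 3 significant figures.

0.822 m

The equivalent simple-pendulum length is L_eq = I/(md), where I is about the pivot and d = 0.4110 m.
I_cm = mR² = 1.022 kg·m², so I = I_cm + md² = 1.022 + 1.022 = 2.044 kg·m².
L_eq = 2.044/(6.05 × 0.4110) = 0.822 m.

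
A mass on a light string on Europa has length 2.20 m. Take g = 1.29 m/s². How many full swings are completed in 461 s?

T = 2π√(L/g) = 2π√(2.20/1.29) = 8.205 s.
Number of complete oscillations = ⌊461/8.205⌋ = ⌊56.18⌋ = 56.

56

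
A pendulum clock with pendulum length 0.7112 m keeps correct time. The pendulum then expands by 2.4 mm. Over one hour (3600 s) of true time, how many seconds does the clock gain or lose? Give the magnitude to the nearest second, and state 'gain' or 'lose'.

T ∝ √L, so T'/T = √(0.71360/0.7112) = 1.00169.
In 3600 s of true time the clock registers 3600/1.00169 = 3593.9 s, so it loses 6 s.

lose 6 s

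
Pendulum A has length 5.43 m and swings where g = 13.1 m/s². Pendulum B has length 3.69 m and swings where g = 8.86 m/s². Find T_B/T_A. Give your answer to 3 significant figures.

1.00

T = 2π√(L/g), so T_B/T_A = √((L_B/g_B)/(L_A/g_A)) = √((3.69/8.86)/(5.43/13.1)) = 1.00.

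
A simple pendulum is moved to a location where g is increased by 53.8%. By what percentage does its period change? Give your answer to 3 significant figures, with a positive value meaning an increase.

T ∝ 1/√g, so T'/T = 1/√(1.538) = 0.8063.
Percentage change in T = (0.8063 − 1) × 100% = -19.4%.

-19.4%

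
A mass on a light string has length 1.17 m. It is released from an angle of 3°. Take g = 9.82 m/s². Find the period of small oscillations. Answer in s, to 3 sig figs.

2.17 s

T = 2π√(L/g) = 2π√(1.17/9.82) = 2π × 0.3452 = 2.17 s.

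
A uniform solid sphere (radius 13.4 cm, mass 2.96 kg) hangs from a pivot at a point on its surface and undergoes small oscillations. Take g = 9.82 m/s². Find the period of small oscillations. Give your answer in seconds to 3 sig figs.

I_cm = (2/5)mr² = 0.02126 kg·m². The pivot is at distance d = 0.134 m from the centre of mass.
By the parallel-axis theorem, I = I_cm + md² = 0.02126 + 0.05315 = 0.07441 kg·m².
T = 2π√(I/(mgd)) = 2π√(0.07441/(2.96 × 9.82 × 0.134)) = 0.868 s.

0.868 s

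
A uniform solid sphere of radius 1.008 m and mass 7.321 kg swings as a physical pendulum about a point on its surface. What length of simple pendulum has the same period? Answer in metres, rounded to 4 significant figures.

The equivalent simple-pendulum length is L_eq = I/(md), where I is about the pivot and d = 1.0080 m.
I_cm = (2/5)mR² = 2.9754 kg·m², so I = I_cm + md² = 2.9754 + 7.4386 = 10.414 kg·m².
L_eq = 10.414/(7.321 × 1.0080) = 1.411 m.

1.411 m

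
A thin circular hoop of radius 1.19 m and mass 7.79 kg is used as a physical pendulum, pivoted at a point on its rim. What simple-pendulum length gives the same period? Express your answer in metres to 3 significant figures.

2.38 m

The equivalent simple-pendulum length is L_eq = I/(md), where I is about the pivot and d = 1.190 m.
I_cm = mR² = 11.03 kg·m², so I = I_cm + md² = 11.03 + 11.03 = 22.06 kg·m².
L_eq = 22.06/(7.79 × 1.190) = 2.38 m.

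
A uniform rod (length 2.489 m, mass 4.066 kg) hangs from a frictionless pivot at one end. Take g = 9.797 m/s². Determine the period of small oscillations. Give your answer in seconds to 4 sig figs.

2.586 s

For a physical pendulum T = 2π√(I/(mgd)), with d = 1.2445 m from pivot to centre of mass.
I_cm = mL²/12 = 4.066 × 2.489²/12 = 2.0991 kg·m²; I = I_cm + md² = 2.0991 + 4.066 × 1.2445² = 8.3965 kg·m².
T = 2π√(8.3965/(4.066 × 9.797 × 1.2445)) = 2.586 s.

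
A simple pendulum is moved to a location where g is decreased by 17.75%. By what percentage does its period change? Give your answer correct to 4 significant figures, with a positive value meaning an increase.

T ∝ 1/√g, so T'/T = 1/√(0.82250) = 1.1026.
Percentage change in T = (1.1026 − 1) × 100% = 10.26%.

10.26%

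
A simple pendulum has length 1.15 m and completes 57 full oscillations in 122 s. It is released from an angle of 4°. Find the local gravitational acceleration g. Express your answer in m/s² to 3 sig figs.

T = 122/57 = 2.140 s.
From T = 2π√(L/g), g = 4π²L/T² = 4π² × 1.15/2.140² = 9.91 m/s².

9.91 m/s²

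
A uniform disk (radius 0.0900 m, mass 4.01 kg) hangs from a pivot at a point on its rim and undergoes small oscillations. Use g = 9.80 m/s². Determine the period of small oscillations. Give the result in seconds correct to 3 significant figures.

0.737 s

I_cm = ½mr² = 0.01624 kg·m². The pivot is at distance d = 0.0900 m from the centre of mass.
By the parallel-axis theorem, I = I_cm + md² = 0.01624 + 0.03248 = 0.04872 kg·m².
T = 2π√(I/(mgd)) = 2π√(0.04872/(4.01 × 9.80 × 0.0900)) = 0.737 s.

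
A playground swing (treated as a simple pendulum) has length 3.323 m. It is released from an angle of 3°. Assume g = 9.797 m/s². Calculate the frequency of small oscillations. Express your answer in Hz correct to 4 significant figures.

T = 2π√(L/g) = 2π√(3.323/9.797) = 3.6593 s, so f = 1/T = 0.2733 Hz.

0.2733 Hz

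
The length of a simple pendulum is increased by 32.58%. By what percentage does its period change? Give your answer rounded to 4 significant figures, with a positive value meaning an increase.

15.14%

T ∝ √L, so T'/T = √(1.3258) = 1.1514.
Percentage change in T = (1.1514 − 1) × 100% = 15.14%.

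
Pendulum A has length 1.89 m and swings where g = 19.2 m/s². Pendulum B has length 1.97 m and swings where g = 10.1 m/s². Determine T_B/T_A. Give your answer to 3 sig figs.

1.41

T = 2π√(L/g), so T_B/T_A = √((L_B/g_B)/(L_A/g_A)) = √((1.97/10.1)/(1.89/19.2)) = 1.41.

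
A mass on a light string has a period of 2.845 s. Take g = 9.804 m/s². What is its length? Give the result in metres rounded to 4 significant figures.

2.010 m

From T = 2π√(L/g), L = gT²/(4π²) = 9.804 × 2.8450²/(4π²) = 2.010 m.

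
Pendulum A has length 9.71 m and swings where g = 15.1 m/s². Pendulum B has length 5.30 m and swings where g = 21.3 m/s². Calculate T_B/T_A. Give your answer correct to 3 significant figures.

T = 2π√(L/g), so T_B/T_A = √((L_B/g_B)/(L_A/g_A)) = √((5.30/21.3)/(9.71/15.1)) = 0.622.

0.622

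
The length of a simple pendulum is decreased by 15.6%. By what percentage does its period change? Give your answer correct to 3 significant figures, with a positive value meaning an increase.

T ∝ √L, so T'/T = √(0.8440) = 0.9187.
Percentage change in T = (0.9187 − 1) × 100% = -8.13%.

-8.13%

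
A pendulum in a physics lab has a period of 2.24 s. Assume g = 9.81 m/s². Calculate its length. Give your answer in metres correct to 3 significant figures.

From T = 2π√(L/g), L = gT²/(4π²) = 9.81 × 2.240²/(4π²) = 1.25 m.

1.25 m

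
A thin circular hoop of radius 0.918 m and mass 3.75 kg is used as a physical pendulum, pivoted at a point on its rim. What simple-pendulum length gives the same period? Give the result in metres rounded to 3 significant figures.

The equivalent simple-pendulum length is L_eq = I/(md), where I is about the pivot and d = 0.9180 m.
I_cm = mR² = 3.160 kg·m², so I = I_cm + md² = 3.160 + 3.160 = 6.320 kg·m².
L_eq = 6.320/(3.75 × 0.9180) = 1.84 m.

1.84 m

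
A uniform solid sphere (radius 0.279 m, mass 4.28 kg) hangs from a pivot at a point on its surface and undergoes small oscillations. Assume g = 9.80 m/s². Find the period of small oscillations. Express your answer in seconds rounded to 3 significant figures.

I_cm = (2/5)mr² = 0.1333 kg·m². The pivot is at distance d = 0.279 m from the centre of mass.
By the parallel-axis theorem, I = I_cm + md² = 0.1333 + 0.3332 = 0.4664 kg·m².
T = 2π√(I/(mgd)) = 2π√(0.4664/(4.28 × 9.80 × 0.279)) = 1.25 s.

1.25 s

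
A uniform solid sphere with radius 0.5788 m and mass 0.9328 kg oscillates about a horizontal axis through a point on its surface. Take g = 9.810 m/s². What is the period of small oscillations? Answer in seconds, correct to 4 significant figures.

I_cm = (2/5)mr² = 0.12500 kg·m². The pivot is at distance d = 0.5788 m from the centre of mass.
By the parallel-axis theorem, I = I_cm + md² = 0.12500 + 0.31250 = 0.43750 kg·m².
T = 2π√(I/(mgd)) = 2π√(0.43750/(0.9328 × 9.810 × 0.5788)) = 1.806 s.

1.806 s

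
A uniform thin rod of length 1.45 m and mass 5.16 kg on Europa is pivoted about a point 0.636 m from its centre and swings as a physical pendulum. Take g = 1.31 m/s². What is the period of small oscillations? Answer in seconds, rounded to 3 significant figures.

For a physical pendulum T = 2π√(I/(mgd)), with d = 0.6360 m from pivot to centre of mass.
I_cm = mL²/12 = 5.16 × 1.45²/12 = 0.9041 kg·m²; I = I_cm + md² = 0.9041 + 5.16 × 0.6360² = 2.991 kg·m².
T = 2π√(2.991/(5.16 × 1.31 × 0.6360)) = 5.24 s.

5.24 s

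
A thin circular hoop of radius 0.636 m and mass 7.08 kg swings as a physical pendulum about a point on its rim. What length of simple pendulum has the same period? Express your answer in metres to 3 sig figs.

1.27 m

The equivalent simple-pendulum length is L_eq = I/(md), where I is about the pivot and d = 0.6360 m.
I_cm = mR² = 2.864 kg·m², so I = I_cm + md² = 2.864 + 2.864 = 5.728 kg·m².
L_eq = 5.728/(7.08 × 0.6360) = 1.27 m.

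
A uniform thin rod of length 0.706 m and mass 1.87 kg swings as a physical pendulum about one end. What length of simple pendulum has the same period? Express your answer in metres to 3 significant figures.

0.471 m

The equivalent simple-pendulum length is L_eq = I/(md), where I is about the pivot and d = 0.3530 m.
I_cm = (1/12)mL² = 0.07767 kg·m², so I = I_cm + md² = 0.07767 + 0.2330 = 0.3107 kg·m².
L_eq = 0.3107/(1.87 × 0.3530) = 0.471 m.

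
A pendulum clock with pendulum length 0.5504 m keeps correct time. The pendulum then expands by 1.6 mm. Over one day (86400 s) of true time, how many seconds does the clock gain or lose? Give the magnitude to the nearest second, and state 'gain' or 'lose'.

lose 125 s

T ∝ √L, so T'/T = √(0.55200/0.5504) = 1.00145.
In 86400 s of true time the clock registers 86400/1.00145 = 86274.7 s, so it loses 125 s.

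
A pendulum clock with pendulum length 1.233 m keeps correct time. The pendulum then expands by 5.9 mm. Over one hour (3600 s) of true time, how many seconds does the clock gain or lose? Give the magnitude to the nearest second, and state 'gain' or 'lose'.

lose 9 s

T ∝ √L, so T'/T = √(1.23890/1.233) = 1.00239.
In 3600 s of true time the clock registers 3600/1.00239 = 3591.4 s, so it loses 9 s.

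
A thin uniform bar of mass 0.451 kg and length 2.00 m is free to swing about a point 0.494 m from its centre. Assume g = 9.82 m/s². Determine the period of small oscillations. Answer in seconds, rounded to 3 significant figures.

For a physical pendulum T = 2π√(I/(mgd)), with d = 0.4940 m from pivot to centre of mass.
I_cm = mL²/12 = 0.451 × 2.00²/12 = 0.1503 kg·m²; I = I_cm + md² = 0.1503 + 0.451 × 0.4940² = 0.2604 kg·m².
T = 2π√(0.2604/(0.451 × 9.82 × 0.4940)) = 2.17 s.

2.17 s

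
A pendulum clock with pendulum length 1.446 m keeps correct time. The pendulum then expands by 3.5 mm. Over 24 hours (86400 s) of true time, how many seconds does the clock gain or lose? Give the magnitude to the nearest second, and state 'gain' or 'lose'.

T ∝ √L, so T'/T = √(1.44950/1.446) = 1.00121.
In 86400 s of true time the clock registers 86400/1.00121 = 86295.6 s, so it loses 104 s.

lose 104 s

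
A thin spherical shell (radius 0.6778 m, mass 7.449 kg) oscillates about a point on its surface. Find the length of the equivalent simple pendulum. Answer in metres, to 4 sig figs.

1.130 m

The equivalent simple-pendulum length is L_eq = I/(md), where I is about the pivot and d = 0.67780 m.
I_cm = (2/3)mR² = 2.2814 kg·m², so I = I_cm + md² = 2.2814 + 3.4222 = 5.7036 kg·m².
L_eq = 5.7036/(7.449 × 0.67780) = 1.130 m.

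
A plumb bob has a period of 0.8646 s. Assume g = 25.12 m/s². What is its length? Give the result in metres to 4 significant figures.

From T = 2π√(L/g), L = gT²/(4π²) = 25.12 × 0.86460²/(4π²) = 0.4757 m.

0.4757 m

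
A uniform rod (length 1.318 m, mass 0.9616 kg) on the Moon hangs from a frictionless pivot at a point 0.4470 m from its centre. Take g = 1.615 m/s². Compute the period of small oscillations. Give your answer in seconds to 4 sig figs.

4.341 s

For a physical pendulum T = 2π√(I/(mgd)), with d = 0.44700 m from pivot to centre of mass.
I_cm = mL²/12 = 0.9616 × 1.318²/12 = 0.13920 kg·m²; I = I_cm + md² = 0.13920 + 0.9616 × 0.44700² = 0.33134 kg·m².
T = 2π√(0.33134/(0.9616 × 1.615 × 0.44700)) = 4.341 s.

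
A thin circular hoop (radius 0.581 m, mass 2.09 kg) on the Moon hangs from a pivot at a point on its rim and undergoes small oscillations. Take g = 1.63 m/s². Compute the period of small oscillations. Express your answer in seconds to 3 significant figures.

5.31 s

I_cm = mr² = 0.7055 kg·m². The pivot is at distance d = 0.581 m from the centre of mass.
By the parallel-axis theorem, I = I_cm + md² = 0.7055 + 0.7055 = 1.411 kg·m².
T = 2π√(I/(mgd)) = 2π√(1.411/(2.09 × 1.63 × 0.581)) = 5.31 s.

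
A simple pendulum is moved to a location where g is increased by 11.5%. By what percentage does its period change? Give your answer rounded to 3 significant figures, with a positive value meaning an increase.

-5.30%

T ∝ 1/√g, so T'/T = 1/√(1.115) = 0.9470.
Percentage change in T = (0.9470 − 1) × 100% = -5.30%.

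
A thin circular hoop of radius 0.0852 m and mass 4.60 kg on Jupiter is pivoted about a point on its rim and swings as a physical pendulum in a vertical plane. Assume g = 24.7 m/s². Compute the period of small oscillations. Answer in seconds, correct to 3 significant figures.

0.522 s

I_cm = mr² = 0.03339 kg·m². The pivot is at distance d = 0.0852 m from the centre of mass.
By the parallel-axis theorem, I = I_cm + md² = 0.03339 + 0.03339 = 0.06678 kg·m².
T = 2π√(I/(mgd)) = 2π√(0.06678/(4.60 × 24.7 × 0.0852)) = 0.522 s.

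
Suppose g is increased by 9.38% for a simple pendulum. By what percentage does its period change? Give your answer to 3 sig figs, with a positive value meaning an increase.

T ∝ 1/√g, so T'/T = 1/√(1.094) = 0.9562.
Percentage change in T = (0.9562 − 1) × 100% = -4.38%.

-4.38%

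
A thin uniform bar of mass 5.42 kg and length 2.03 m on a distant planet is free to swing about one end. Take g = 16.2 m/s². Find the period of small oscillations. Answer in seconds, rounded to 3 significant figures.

For a physical pendulum T = 2π√(I/(mgd)), with d = 1.015 m from pivot to centre of mass.
I_cm = mL²/12 = 5.42 × 2.03²/12 = 1.861 kg·m²; I = I_cm + md² = 1.861 + 5.42 × 1.015² = 7.445 kg·m².
T = 2π√(7.445/(5.42 × 16.2 × 1.015)) = 1.82 s.

1.82 s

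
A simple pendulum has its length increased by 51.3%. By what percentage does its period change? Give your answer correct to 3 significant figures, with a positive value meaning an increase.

T ∝ √L, so T'/T = √(1.513) = 1.230.
Percentage change in T = (1.230 − 1) × 100% = 23.0%.

23.0%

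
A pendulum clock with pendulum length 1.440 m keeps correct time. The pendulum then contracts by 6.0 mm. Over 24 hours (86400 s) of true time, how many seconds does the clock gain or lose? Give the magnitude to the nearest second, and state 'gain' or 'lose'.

gain 181 s

T ∝ √L, so T'/T = √(1.43400/1.440) = 0.997914.
In 86400 s of true time the clock registers 86400/0.997914 = 86580.6 s, so it gains 181 s.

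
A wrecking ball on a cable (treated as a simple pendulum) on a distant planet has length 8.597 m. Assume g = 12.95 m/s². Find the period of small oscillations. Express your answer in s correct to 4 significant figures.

T = 2π√(L/g) = 2π√(8.597/12.95) = 2π × 0.81478 = 5.119 s.

5.119 s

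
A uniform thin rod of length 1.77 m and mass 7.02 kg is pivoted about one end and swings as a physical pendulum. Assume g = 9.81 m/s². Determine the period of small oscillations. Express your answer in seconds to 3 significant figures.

2.18 s

For a physical pendulum T = 2π√(I/(mgd)), with d = 0.8850 m from pivot to centre of mass.
I_cm = mL²/12 = 7.02 × 1.77²/12 = 1.833 kg·m²; I = I_cm + md² = 1.833 + 7.02 × 0.8850² = 7.331 kg·m².
T = 2π√(7.331/(7.02 × 9.81 × 0.8850)) = 2.18 s.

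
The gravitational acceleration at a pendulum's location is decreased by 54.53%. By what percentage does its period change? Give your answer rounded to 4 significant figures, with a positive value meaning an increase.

48.30%

T ∝ 1/√g, so T'/T = 1/√(0.45470) = 1.4830.
Percentage change in T = (1.4830 − 1) × 100% = 48.30%.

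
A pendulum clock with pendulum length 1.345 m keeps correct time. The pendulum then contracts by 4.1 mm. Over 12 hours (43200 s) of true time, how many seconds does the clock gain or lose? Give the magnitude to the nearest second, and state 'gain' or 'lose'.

gain 66 s

T ∝ √L, so T'/T = √(1.34090/1.345) = 0.998475.
In 43200 s of true time the clock registers 43200/0.998475 = 43266.0 s, so it gains 66 s.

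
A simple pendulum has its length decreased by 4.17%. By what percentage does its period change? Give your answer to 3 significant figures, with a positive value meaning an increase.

-2.11%

T ∝ √L, so T'/T = √(0.9583) = 0.9789.
Percentage change in T = (0.9789 − 1) × 100% = -2.11%.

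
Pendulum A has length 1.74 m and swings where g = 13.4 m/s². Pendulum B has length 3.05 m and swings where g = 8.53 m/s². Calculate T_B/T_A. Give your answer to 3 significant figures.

1.66

T = 2π√(L/g), so T_B/T_A = √((L_B/g_B)/(L_A/g_A)) = √((3.05/8.53)/(1.74/13.4)) = 1.66.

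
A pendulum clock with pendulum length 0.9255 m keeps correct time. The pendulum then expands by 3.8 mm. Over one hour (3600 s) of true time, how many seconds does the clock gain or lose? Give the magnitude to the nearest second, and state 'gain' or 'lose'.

T ∝ √L, so T'/T = √(0.92930/0.9255) = 1.00205.
In 3600 s of true time the clock registers 3600/1.00205 = 3592.6 s, so it loses 7 s.

lose 7 s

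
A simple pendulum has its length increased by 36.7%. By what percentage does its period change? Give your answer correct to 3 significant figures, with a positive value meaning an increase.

16.9%

T ∝ √L, so T'/T = √(1.367) = 1.169.
Percentage change in T = (1.169 − 1) × 100% = 16.9%.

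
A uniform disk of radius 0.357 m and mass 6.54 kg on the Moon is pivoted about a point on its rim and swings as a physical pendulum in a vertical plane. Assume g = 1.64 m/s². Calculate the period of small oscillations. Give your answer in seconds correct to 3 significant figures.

I_cm = ½mr² = 0.4168 kg·m². The pivot is at distance d = 0.357 m from the centre of mass.
By the parallel-axis theorem, I = I_cm + md² = 0.4168 + 0.8335 = 1.250 kg·m².
T = 2π√(I/(mgd)) = 2π√(1.250/(6.54 × 1.64 × 0.357)) = 3.59 s.

3.59 s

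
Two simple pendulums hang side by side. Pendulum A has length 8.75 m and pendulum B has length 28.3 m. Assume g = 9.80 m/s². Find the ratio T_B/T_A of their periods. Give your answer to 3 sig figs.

T ∝ √L, so T_B/T_A = √(L_B/L_A) = √(28.3/8.75) = 1.80.

1.80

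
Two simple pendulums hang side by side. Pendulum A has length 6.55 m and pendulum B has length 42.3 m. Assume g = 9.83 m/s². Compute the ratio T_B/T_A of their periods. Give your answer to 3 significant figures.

T ∝ √L, so T_B/T_A = √(L_B/L_A) = √(42.3/6.55) = 2.54.

2.54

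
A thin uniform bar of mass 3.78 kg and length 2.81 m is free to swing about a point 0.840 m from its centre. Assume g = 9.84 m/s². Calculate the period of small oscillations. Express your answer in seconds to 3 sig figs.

For a physical pendulum T = 2π√(I/(mgd)), with d = 0.8400 m from pivot to centre of mass.
I_cm = mL²/12 = 3.78 × 2.81²/12 = 2.487 kg·m²; I = I_cm + md² = 2.487 + 3.78 × 0.8400² = 5.154 kg·m².
T = 2π√(5.154/(3.78 × 9.84 × 0.8400)) = 2.55 s.

2.55 s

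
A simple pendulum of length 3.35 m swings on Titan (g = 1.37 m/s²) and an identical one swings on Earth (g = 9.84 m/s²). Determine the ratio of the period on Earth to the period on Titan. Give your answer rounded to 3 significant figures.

0.373

T ∝ 1/√g, so T₂/T₁ = √(g₁/g₂) = √(1.37/9.84) = 0.373.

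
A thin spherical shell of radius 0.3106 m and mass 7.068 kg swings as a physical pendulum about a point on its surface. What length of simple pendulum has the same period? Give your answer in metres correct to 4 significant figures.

The equivalent simple-pendulum length is L_eq = I/(md), where I is about the pivot and d = 0.31060 m.
I_cm = (2/3)mR² = 0.45458 kg·m², so I = I_cm + md² = 0.45458 + 0.68187 = 1.1364 kg·m².
L_eq = 1.1364/(7.068 × 0.31060) = 0.5177 m.

0.5177 m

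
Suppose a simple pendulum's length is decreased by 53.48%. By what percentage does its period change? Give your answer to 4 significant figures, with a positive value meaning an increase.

T ∝ √L, so T'/T = √(0.46520) = 0.68206.
Percentage change in T = (0.68206 − 1) × 100% = -31.79%.

-31.79%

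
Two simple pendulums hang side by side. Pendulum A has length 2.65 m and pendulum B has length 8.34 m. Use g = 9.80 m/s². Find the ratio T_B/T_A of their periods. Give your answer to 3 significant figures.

1.77

T ∝ √L, so T_B/T_A = √(L_B/L_A) = √(8.34/2.65) = 1.77.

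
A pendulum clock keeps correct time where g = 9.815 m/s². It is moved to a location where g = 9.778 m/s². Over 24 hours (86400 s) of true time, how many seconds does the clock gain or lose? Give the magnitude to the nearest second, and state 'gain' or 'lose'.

The clock's period scales as T ∝ 1/√g, so T'/T = √(9.815/9.778) = 1.00189.
In 86400 s of true time the clock registers 86400/1.00189 = 86237.0 s, so it loses 163 s.

lose 163 s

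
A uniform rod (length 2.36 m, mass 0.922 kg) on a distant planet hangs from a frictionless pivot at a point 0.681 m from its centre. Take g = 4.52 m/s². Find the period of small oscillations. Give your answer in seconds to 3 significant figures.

For a physical pendulum T = 2π√(I/(mgd)), with d = 0.6810 m from pivot to centre of mass.
I_cm = mL²/12 = 0.922 × 2.36²/12 = 0.4279 kg·m²; I = I_cm + md² = 0.4279 + 0.922 × 0.6810² = 0.8555 kg·m².
T = 2π√(0.8555/(0.922 × 4.52 × 0.6810)) = 3.45 s.

3.45 s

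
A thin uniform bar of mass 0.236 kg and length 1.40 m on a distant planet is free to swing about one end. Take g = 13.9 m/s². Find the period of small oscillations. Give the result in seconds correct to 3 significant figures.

1.63 s

For a physical pendulum T = 2π√(I/(mgd)), with d = 0.7000 m from pivot to centre of mass.
I_cm = mL²/12 = 0.236 × 1.40²/12 = 0.03855 kg·m²; I = I_cm + md² = 0.03855 + 0.236 × 0.7000² = 0.1542 kg·m².
T = 2π√(0.1542/(0.236 × 13.9 × 0.7000)) = 1.63 s.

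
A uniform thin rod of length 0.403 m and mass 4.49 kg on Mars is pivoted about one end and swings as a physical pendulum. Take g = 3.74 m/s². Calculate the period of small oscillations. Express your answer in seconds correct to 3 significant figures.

For a physical pendulum T = 2π√(I/(mgd)), with d = 0.2015 m from pivot to centre of mass.
I_cm = mL²/12 = 4.49 × 0.403²/12 = 0.06077 kg·m²; I = I_cm + md² = 0.06077 + 4.49 × 0.2015² = 0.2431 kg·m².
T = 2π√(0.2431/(4.49 × 3.74 × 0.2015)) = 1.68 s.

1.68 s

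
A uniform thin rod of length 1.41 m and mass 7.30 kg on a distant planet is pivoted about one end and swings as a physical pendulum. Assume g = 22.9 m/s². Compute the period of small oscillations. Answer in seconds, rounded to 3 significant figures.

For a physical pendulum T = 2π√(I/(mgd)), with d = 0.7050 m from pivot to centre of mass.
I_cm = mL²/12 = 7.30 × 1.41²/12 = 1.209 kg·m²; I = I_cm + md² = 1.209 + 7.30 × 0.7050² = 4.838 kg·m².
T = 2π√(4.838/(7.30 × 22.9 × 0.7050)) = 1.27 s.

1.27 s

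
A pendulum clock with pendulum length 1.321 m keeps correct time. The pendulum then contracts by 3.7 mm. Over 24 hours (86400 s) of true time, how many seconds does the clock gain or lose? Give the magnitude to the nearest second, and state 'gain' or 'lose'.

gain 121 s

T ∝ √L, so T'/T = √(1.31730/1.321) = 0.998599.
In 86400 s of true time the clock registers 86400/0.998599 = 86521.3 s, so it gains 121 s.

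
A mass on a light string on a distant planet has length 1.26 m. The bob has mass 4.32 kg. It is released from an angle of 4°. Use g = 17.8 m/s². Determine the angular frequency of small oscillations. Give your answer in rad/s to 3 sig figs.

ω = √(g/L) = √(17.8/1.26) = 3.76 rad/s.

3.76 rad/s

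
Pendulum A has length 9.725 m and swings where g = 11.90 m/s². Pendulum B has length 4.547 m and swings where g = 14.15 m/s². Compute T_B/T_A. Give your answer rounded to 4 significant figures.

0.6271

T = 2π√(L/g), so T_B/T_A = √((L_B/g_B)/(L_A/g_A)) = √((4.547/14.15)/(9.725/11.90)) = 0.6271.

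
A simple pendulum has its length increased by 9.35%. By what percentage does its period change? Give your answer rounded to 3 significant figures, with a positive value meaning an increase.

T ∝ √L, so T'/T = √(1.093) = 1.046.
Percentage change in T = (1.046 − 1) × 100% = 4.57%.

4.57%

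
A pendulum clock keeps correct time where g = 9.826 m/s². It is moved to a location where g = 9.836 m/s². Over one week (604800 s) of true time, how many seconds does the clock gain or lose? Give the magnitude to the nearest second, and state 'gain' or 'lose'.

The clock's period scales as T ∝ 1/√g, so T'/T = √(9.826/9.836) = 0.999492.
In 604800 s of true time the clock registers 604800/0.999492 = 605107.7 s, so it gains 308 s.

gain 308 s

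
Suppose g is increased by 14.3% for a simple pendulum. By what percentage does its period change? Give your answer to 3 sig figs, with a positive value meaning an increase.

T ∝ 1/√g, so T'/T = 1/√(1.143) = 0.9354.
Percentage change in T = (0.9354 − 1) × 100% = -6.46%.

-6.46%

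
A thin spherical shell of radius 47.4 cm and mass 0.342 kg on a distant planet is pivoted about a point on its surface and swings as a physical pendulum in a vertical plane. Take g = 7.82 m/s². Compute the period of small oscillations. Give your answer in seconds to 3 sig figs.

I_cm = (2/3)mr² = 0.05123 kg·m². The pivot is at distance d = 0.474 m from the centre of mass.
By the parallel-axis theorem, I = I_cm + md² = 0.05123 + 0.07684 = 0.1281 kg·m².
T = 2π√(I/(mgd)) = 2π√(0.1281/(0.342 × 7.82 × 0.474)) = 2.00 s.

2.00 s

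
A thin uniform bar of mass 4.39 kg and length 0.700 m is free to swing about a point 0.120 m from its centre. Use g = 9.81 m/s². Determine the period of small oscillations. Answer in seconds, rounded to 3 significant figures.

1.36 s

For a physical pendulum T = 2π√(I/(mgd)), with d = 0.1200 m from pivot to centre of mass.
I_cm = mL²/12 = 4.39 × 0.700²/12 = 0.1793 kg·m²; I = I_cm + md² = 0.1793 + 4.39 × 0.1200² = 0.2425 kg·m².
T = 2π√(0.2425/(4.39 × 9.81 × 0.1200)) = 1.36 s.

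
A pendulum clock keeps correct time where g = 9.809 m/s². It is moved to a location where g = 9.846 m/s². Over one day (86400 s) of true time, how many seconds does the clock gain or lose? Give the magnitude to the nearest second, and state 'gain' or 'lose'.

gain 163 s

The clock's period scales as T ∝ 1/√g, so T'/T = √(9.809/9.846) = 0.998119.
In 86400 s of true time the clock registers 86400/0.998119 = 86562.8 s, so it gains 163 s.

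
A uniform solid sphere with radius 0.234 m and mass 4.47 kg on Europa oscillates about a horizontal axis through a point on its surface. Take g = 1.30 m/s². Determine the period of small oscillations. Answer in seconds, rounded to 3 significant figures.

3.15 s

I_cm = (2/5)mr² = 0.09790 kg·m². The pivot is at distance d = 0.234 m from the centre of mass.
By the parallel-axis theorem, I = I_cm + md² = 0.09790 + 0.2448 = 0.3427 kg·m².
T = 2π√(I/(mgd)) = 2π√(0.3427/(4.47 × 1.30 × 0.234)) = 3.15 s.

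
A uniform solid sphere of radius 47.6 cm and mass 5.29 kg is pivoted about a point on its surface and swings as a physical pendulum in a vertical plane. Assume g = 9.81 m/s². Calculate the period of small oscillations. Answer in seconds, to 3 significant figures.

I_cm = (2/5)mr² = 0.4794 kg·m². The pivot is at distance d = 0.476 m from the centre of mass.
By the parallel-axis theorem, I = I_cm + md² = 0.4794 + 1.199 = 1.678 kg·m².
T = 2π√(I/(mgd)) = 2π√(1.678/(5.29 × 9.81 × 0.476)) = 1.64 s.

1.64 s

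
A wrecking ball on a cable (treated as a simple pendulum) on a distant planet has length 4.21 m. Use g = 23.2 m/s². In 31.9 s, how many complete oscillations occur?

11

T = 2π√(L/g) = 2π√(4.21/23.2) = 2.677 s.
Number of complete oscillations = ⌊31.9/2.677⌋ = ⌊11.92⌋ = 11.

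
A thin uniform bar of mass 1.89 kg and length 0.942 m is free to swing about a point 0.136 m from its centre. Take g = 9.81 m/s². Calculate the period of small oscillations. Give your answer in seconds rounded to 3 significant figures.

For a physical pendulum T = 2π√(I/(mgd)), with d = 0.1360 m from pivot to centre of mass.
I_cm = mL²/12 = 1.89 × 0.942²/12 = 0.1398 kg·m²; I = I_cm + md² = 0.1398 + 1.89 × 0.1360² = 0.1747 kg·m².
T = 2π√(0.1747/(1.89 × 9.81 × 0.1360)) = 1.65 s.

1.65 s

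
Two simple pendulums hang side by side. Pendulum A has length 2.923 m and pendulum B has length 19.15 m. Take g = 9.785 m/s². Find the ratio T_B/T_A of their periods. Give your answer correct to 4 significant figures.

T ∝ √L, so T_B/T_A = √(L_B/L_A) = √(19.15/2.923) = 2.560.

2.560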